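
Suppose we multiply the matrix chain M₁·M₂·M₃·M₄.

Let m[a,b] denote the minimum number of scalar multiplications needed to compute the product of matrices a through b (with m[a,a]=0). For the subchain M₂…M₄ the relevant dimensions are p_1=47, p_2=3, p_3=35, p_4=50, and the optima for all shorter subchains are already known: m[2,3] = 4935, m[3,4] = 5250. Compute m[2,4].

12300

m[2,4] = min over k∈[2,3] of m[2,k]+m[k+1,4]+p_{1}·p_k·p_{4}.
k=2: 0 + 5250 + 47·3·50 = 12300; k=3: 4935 + 0 + 47·35·50 = 87185.
Minimum: 12300 at k=2.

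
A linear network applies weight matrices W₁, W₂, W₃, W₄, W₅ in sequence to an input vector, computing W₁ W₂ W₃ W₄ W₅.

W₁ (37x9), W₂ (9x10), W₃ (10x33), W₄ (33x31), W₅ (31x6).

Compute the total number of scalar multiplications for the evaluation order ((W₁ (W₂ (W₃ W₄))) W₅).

(W₃ W₄): 10×33 by 33×31 → 10×31, cost 10·33·31 = 10230
(W₂ (W₃ W₄)): 9×10 by 10×31 → 9×31, cost 9·10·31 = 2790; cumulative 13020
(W₁ (W₂ (W₃ W₄))): 37×9 by 9×31 → 37×31, cost 37·9·31 = 10323; cumulative 23343
((W₁ (W₂ (W₃ W₄))) W₅): 37×31 by 31×6 → 37×6, cost 37·31·6 = 6882; cumulative 30225
Total: 30225 scalar multiplications.

30225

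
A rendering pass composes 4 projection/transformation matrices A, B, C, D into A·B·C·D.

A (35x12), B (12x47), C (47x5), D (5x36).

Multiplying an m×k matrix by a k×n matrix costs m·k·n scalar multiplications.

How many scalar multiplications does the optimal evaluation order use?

Adjacent pairs: AB = 35·12·47 = 19740; BC = 12·47·5 = 2820; CD = 47·5·36 = 8460.
Length 3: A..C: k=1: 0+2820+35·12·5=4920; k=2: 19740+0+35·47·5=27965 → min 4920 | B..D: k=2: 0+8460+12·47·36=28764; k=3: 2820+0+12·5·36=4980 → min 4980.
Length 4: A..D: k=1: 0+4980+35·12·36=20100; k=2: 19740+8460+35·47·36=87420; k=3: 4920+0+35·5·36=11220 → min 11220.
Optimal order: ((A·(B·C))·D) with cost 11220.

11220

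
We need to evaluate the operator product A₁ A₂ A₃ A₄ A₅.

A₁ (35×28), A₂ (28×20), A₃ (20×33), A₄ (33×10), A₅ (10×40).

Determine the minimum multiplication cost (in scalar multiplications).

36000

Adjacent pairs: A₁A₂ = 35·28·20 = 19600; A₂A₃ = 28·20·33 = 18480; A₃A₄ = 20·33·10 = 6600; A₄A₅ = 33·10·40 = 13200.
Length 3: A₁..A₃: k=1: 0+18480+35·28·33=50820; k=2: 19600+0+35·20·33=42700 → min 42700 | A₂..A₄: k=2: 0+6600+28·20·10=12200; k=3: 18480+0+28·33·10=27720 → min 12200 | A₃..A₅: k=3: 0+13200+20·33·40=39600; k=4: 6600+0+20·10·40=14600 → min 14600.
Length 4: A₁..A₄: k=1: 0+12200+35·28·10=22000; k=2: 19600+6600+35·20·10=33200; k=3: 42700+0+35·33·10=54250 → min 22000 | A₂..A₅: k=2: 0+14600+28·20·40=37000; k=3: 18480+13200+28·33·40=68640; k=4: 12200+0+28·10·40=23400 → min 23400.
Length 5: A₁..A₅: k=1: 0+23400+35·28·40=62600; k=2: 19600+14600+35·20·40=62200; k=3: 42700+13200+35·33·40=102100; k=4: 22000+0+35·10·40=36000 → min 36000.
Optimal order: ((A₁ (A₂ (A₃ A₄))) A₅) with cost 36000.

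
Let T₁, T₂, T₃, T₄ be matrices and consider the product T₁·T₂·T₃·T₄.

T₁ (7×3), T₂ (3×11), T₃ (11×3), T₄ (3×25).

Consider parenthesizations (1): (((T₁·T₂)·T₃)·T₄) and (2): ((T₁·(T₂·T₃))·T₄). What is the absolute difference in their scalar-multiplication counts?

Order (1) = (((T₁·T₂)·T₃)·T₄): (T₁·T₂): 7×3 by 3×11 → 7×11, cost 7·3·11 = 231; ((T₁·T₂)·T₃): 7×11 by 11×3 → 7×3, cost 7·11·3 = 231; cumulative 462; (((T₁·T₂)·T₃)·T₄): 7×3 by 3×25 → 7×25, cost 7·3·25 = 525; cumulative 987. Total 987.
Order (2) = ((T₁·(T₂·T₃))·T₄): (T₂·T₃): 3×11 by 11×3 → 3×3, cost 3·11·3 = 99; (T₁·(T₂·T₃)): 7×3 by 3×3 → 7×3, cost 7·3·3 = 63; cumulative 162; ((T₁·(T₂·T₃))·T₄): 7×3 by 3×25 → 7×25, cost 7·3·25 = 525; cumulative 687. Total 687.
Difference: |987 − 687| = 300.

300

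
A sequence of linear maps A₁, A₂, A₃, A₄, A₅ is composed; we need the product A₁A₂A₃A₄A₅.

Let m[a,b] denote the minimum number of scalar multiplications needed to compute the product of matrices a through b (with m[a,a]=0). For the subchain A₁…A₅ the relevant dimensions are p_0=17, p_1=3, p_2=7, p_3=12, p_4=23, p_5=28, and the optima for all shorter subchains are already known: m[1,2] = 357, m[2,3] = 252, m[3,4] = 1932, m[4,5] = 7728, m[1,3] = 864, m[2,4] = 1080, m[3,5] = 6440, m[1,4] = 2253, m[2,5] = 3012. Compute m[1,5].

4440

m[1,5] = min over k∈[1,4] of m[1,k]+m[k+1,5]+p_{0}·p_k·p_{5}.
k=1: 0 + 3012 + 17·3·28 = 4440; k=2: 357 + 6440 + 17·7·28 = 10129; k=3: 864 + 7728 + 17·12·28 = 14304; k=4: 2253 + 0 + 17·23·28 = 13201.
Minimum: 4440 at k=1.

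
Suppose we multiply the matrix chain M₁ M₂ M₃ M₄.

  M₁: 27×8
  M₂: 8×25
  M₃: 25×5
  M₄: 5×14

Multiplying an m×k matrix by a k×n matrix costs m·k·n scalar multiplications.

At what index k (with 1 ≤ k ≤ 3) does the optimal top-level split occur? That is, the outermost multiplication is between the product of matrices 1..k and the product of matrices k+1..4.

Adjacent pairs: M₁M₂ = 27·8·25 = 5400; M₂M₃ = 8·25·5 = 1000; M₃M₄ = 25·5·14 = 1750.
Length 3: M₁..M₃: k=1: 0+1000+27·8·5=2080; k=2: 5400+0+27·25·5=8775 → min 2080 | M₂..M₄: k=2: 0+1750+8·25·14=4550; k=3: 1000+0+8·5·14=1560 → min 1560.
Top-level splits: k=1: (M₁..M₁)·(M₂..M₄) → 0+1560+27·8·14 = 4584; k=2: (M₁..M₂)·(M₃..M₄) → 5400+1750+27·25·14 = 16600; k=3: (M₁..M₃)·(M₄..M₄) → 2080+0+27·5·14 = 3970.
Best split is after M₃, i.e. k = 3.

3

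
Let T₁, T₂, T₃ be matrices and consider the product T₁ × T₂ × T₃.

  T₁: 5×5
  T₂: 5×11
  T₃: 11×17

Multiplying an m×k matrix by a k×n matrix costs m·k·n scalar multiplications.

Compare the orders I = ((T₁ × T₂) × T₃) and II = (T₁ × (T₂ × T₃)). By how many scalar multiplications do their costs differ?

Order I = ((T₁ × T₂) × T₃): (T₁ × T₂): 5×5 by 5×11 → 5×11, cost 5·5·11 = 275; ((T₁ × T₂) × T₃): 5×11 by 11×17 → 5×17, cost 5·11·17 = 935; cumulative 1210. Total 1210.
Order II = (T₁ × (T₂ × T₃)): (T₂ × T₃): 5×11 by 11×17 → 5×17, cost 5·11·17 = 935; (T₁ × (T₂ × T₃)): 5×5 by 5×17 → 5×17, cost 5·5·17 = 425; cumulative 1360. Total 1360.
Difference: |1210 − 1360| = 150.

150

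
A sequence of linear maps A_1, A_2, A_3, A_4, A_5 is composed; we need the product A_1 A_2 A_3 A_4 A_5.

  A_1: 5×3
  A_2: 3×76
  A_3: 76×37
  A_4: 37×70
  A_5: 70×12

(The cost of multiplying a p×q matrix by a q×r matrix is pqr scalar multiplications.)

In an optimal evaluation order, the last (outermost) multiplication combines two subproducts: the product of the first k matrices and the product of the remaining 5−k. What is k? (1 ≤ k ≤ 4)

1

Adjacent pairs: A_1A_2 = 5·3·76 = 1140; A_2A_3 = 3·76·37 = 8436; A_3A_4 = 76·37·70 = 196840; A_4A_5 = 37·70·12 = 31080.
Length 3: A_1..A_3: k=1: 0+8436+5·3·37=8991; k=2: 1140+0+5·76·37=15200 → min 8991 | A_2..A_4: k=2: 0+196840+3·76·70=212800; k=3: 8436+0+3·37·70=16206 → min 16206 | A_3..A_5: k=3: 0+31080+76·37·12=64824; k=4: 196840+0+76·70·12=260680 → min 64824.
Length 4: A_1..A_4: k=1: 0+16206+5·3·70=17256; k=2: 1140+196840+5·76·70=224580; k=3: 8991+0+5·37·70=21941 → min 17256 | A_2..A_5: k=2: 0+64824+3·76·12=67560; k=3: 8436+31080+3·37·12=40848; k=4: 16206+0+3·70·12=18726 → min 18726.
Top-level splits: k=1: (A_1..A_1)·(A_2..A_5) → 0+18726+5·3·12 = 18906; k=2: (A_1..A_2)·(A_3..A_5) → 1140+64824+5·76·12 = 70524; k=3: (A_1..A_3)·(A_4..A_5) → 8991+31080+5·37·12 = 42291; k=4: (A_1..A_4)·(A_5..A_5) → 17256+0+5·70·12 = 21456.
Best split is after A_1, i.e. k = 1.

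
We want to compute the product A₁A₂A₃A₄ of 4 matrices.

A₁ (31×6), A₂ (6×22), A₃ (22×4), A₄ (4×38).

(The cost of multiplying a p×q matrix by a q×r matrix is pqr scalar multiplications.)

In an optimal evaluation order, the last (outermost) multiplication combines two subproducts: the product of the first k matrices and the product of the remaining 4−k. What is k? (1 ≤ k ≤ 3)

3

Adjacent pairs: A₁A₂ = 31·6·22 = 4092; A₂A₃ = 6·22·4 = 528; A₃A₄ = 22·4·38 = 3344.
Length 3: A₁..A₃: k=1: 0+528+31·6·4=1272; k=2: 4092+0+31·22·4=6820 → min 1272 | A₂..A₄: k=2: 0+3344+6·22·38=8360; k=3: 528+0+6·4·38=1440 → min 1440.
Top-level splits: k=1: (A₁..A₁)·(A₂..A₄) → 0+1440+31·6·38 = 8508; k=2: (A₁..A₂)·(A₃..A₄) → 4092+3344+31·22·38 = 33352; k=3: (A₁..A₃)·(A₄..A₄) → 1272+0+31·4·38 = 5984.
Best split is after A₃, i.e. k = 3.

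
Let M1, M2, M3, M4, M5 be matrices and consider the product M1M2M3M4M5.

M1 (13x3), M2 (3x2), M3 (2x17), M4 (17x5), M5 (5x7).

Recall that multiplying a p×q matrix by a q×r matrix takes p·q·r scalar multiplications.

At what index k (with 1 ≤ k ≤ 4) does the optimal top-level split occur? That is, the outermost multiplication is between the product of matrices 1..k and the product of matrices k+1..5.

Adjacent pairs: M1M2 = 13·3·2 = 78; M2M3 = 3·2·17 = 102; M3M4 = 2·17·5 = 170; M4M5 = 17·5·7 = 595.
Length 3: M1..M3: k=1: 0+102+13·3·17=765; k=2: 78+0+13·2·17=520 → min 520 | M2..M4: k=2: 0+170+3·2·5=200; k=3: 102+0+3·17·5=357 → min 200 | M3..M5: k=3: 0+595+2·17·7=833; k=4: 170+0+2·5·7=240 → min 240.
Length 4: M1..M4: k=1: 0+200+13·3·5=395; k=2: 78+170+13·2·5=378; k=3: 520+0+13·17·5=1625 → min 378 | M2..M5: k=2: 0+240+3·2·7=282; k=3: 102+595+3·17·7=1054; k=4: 200+0+3·5·7=305 → min 282.
Top-level splits: k=1: (M1..M1)·(M2..M5) → 0+282+13·3·7 = 555; k=2: (M1..M2)·(M3..M5) → 78+240+13·2·7 = 500; k=3: (M1..M3)·(M4..M5) → 520+595+13·17·7 = 2662; k=4: (M1..M4)·(M5..M5) → 378+0+13·5·7 = 833.
Best split is after M2, i.e. k = 2.

2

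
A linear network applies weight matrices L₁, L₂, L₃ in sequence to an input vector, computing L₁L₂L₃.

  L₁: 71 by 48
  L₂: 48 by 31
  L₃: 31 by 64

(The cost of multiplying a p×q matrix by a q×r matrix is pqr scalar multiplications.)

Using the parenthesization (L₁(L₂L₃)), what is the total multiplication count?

313344

(L₂L₃): 48×31 by 31×64 → 48×64, cost 48·31·64 = 95232
(L₁(L₂L₃)): 71×48 by 48×64 → 71×64, cost 71·48·64 = 218112; cumulative 313344
Total: 313344 scalar multiplications.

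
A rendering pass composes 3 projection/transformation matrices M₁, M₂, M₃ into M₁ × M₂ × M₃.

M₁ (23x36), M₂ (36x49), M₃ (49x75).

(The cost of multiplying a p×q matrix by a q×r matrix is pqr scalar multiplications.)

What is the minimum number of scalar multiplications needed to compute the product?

Order (M₁ × (M₂ × M₃)): (M₂ × M₃): 36×49 by 49×75 → 36×75, cost 36·49·75 = 132300; (M₁ × (M₂ × M₃)): 23×36 by 36×75 → 23×75, cost 23·36·75 = 62100; cumulative 194400. Total 194400.
Order ((M₁ × M₂) × M₃): (M₁ × M₂): 23×36 by 36×49 → 23×49, cost 23·36·49 = 40572; ((M₁ × M₂) × M₃): 23×49 by 49×75 → 23×75, cost 23·49·75 = 84525; cumulative 125097. Total 125097.
Minimum: 125097.

125097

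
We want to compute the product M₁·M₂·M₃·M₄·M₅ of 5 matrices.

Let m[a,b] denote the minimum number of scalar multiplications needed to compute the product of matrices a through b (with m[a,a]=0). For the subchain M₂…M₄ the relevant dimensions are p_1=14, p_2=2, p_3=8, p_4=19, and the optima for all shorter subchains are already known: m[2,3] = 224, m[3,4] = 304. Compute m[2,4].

836

m[2,4] = min over k∈[2,3] of m[2,k]+m[k+1,4]+p_{1}·p_k·p_{4}.
k=2: 0 + 304 + 14·2·19 = 836; k=3: 224 + 0 + 14·8·19 = 2352.
Minimum: 836 at k=2.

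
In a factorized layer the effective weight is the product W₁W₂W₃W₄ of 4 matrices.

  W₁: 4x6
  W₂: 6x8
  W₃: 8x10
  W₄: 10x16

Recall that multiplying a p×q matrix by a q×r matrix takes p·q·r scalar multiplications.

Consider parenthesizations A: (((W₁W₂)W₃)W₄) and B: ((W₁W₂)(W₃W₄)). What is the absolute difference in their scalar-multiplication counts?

Order A = (((W₁W₂)W₃)W₄): (W₁W₂): 4×6 by 6×8 → 4×8, cost 4·6·8 = 192; ((W₁W₂)W₃): 4×8 by 8×10 → 4×10, cost 4·8·10 = 320; cumulative 512; (((W₁W₂)W₃)W₄): 4×10 by 10×16 → 4×16, cost 4·10·16 = 640; cumulative 1152. Total 1152.
Order B = ((W₁W₂)(W₃W₄)): (W₁W₂): 4×6 by 6×8 → 4×8, cost 4·6·8 = 192; (W₃W₄): 8×10 by 10×16 → 8×16, cost 8·10·16 = 1280; ((W₁W₂)(W₃W₄)): 4×8 by 8×16 → 4×16, cost 4·8·16 = 512; cumulative 1984. Total 1984.
Difference: |1152 − 1984| = 832.

832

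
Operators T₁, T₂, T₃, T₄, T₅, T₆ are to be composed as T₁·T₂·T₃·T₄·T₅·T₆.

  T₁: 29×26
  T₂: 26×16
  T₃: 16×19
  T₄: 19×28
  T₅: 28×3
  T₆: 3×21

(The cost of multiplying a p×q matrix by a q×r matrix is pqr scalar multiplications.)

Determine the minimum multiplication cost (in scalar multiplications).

Adjacent pairs: T₁T₂ = 29·26·16 = 12064; T₂T₃ = 26·16·19 = 7904; T₃T₄ = 16·19·28 = 8512; T₄T₅ = 19·28·3 = 1596; T₅T₆ = 28·3·21 = 1764.
Length 3: T₁..T₃: k=1: 0+7904+29·26·19=22230; k=2: 12064+0+29·16·19=20880 → min 20880 | T₂..T₄: k=2: 0+8512+26·16·28=20160; k=3: 7904+0+26·19·28=21736 → min 20160 | T₃..T₅: k=3: 0+1596+16·19·3=2508; k=4: 8512+0+16·28·3=9856 → min 2508 | T₄..T₆: k=4: 0+1764+19·28·21=12936; k=5: 1596+0+19·3·21=2793 → min 2793.
Length 4: T₁..T₄: k=1: 0+20160+29·26·28=41272; k=2: 12064+8512+29·16·28=33568; k=3: 20880+0+29·19·28=36308 → min 33568 | T₂..T₅: k=2: 0+2508+26·16·3=3756; k=3: 7904+1596+26·19·3=10982; k=4: 20160+0+26·28·3=22344 → min 3756 | T₃..T₆: k=3: 0+2793+16·19·21=9177; k=4: 8512+1764+16·28·21=19684; k=5: 2508+0+16·3·21=3516 → min 3516.
Length 5: T₁..T₅: k=1: 0+3756+29·26·3=6018; k=2: 12064+2508+29·16·3=15964; k=3: 20880+1596+29·19·3=24129; k=4: 33568+0+29·28·3=36004 → min 6018 | T₂..T₆: k=2: 0+3516+26·16·21=12252; k=3: 7904+2793+26·19·21=21071; k=4: 20160+1764+26·28·21=37212; k=5: 3756+0+26·3·21=5394 → min 5394.
Length 6: T₁..T₆: k=1: 0+5394+29·26·21=21228; k=2: 12064+3516+29·16·21=25324; k=3: 20880+2793+29·19·21=35244; k=4: 33568+1764+29·28·21=52384; k=5: 6018+0+29·3·21=7845 → min 7845.
Optimal order: ((T₁·(T₂·(T₃·(T₄·T₅))))·T₆) with cost 7845.

7845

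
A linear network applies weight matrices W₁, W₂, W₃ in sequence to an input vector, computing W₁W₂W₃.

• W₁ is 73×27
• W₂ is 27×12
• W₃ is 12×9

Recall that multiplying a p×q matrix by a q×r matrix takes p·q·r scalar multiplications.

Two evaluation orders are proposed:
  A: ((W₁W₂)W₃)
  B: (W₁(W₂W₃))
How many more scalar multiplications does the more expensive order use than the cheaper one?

Order A = ((W₁W₂)W₃): (W₁W₂): 73×27 by 27×12 → 73×12, cost 73·27·12 = 23652; ((W₁W₂)W₃): 73×12 by 12×9 → 73×9, cost 73·12·9 = 7884; cumulative 31536. Total 31536.
Order B = (W₁(W₂W₃)): (W₂W₃): 27×12 by 12×9 → 27×9, cost 27·12·9 = 2916; (W₁(W₂W₃)): 73×27 by 27×9 → 73×9, cost 73·27·9 = 17739; cumulative 20655. Total 20655.
Difference: |31536 − 20655| = 10881.

10881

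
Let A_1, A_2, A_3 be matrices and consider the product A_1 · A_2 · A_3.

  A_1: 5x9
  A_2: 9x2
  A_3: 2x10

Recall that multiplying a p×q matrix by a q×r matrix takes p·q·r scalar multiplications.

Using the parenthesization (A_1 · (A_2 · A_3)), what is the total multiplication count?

(A_2 · A_3): 9×2 by 2×10 → 9×10, cost 9·2·10 = 180
(A_1 · (A_2 · A_3)): 5×9 by 9×10 → 5×10, cost 5·9·10 = 450; cumulative 630
Total: 630 scalar multiplications.

630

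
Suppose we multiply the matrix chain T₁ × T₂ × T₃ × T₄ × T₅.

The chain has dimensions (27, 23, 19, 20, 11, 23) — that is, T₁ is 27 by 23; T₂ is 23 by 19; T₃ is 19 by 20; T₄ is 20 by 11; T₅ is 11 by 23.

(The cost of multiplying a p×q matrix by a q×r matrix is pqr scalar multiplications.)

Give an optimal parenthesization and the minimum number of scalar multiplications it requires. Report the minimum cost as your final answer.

22649

Adjacent pairs: T₁T₂ = 27·23·19 = 11799; T₂T₃ = 23·19·20 = 8740; T₃T₄ = 19·20·11 = 4180; T₄T₅ = 20·11·23 = 5060.
Length 3: T₁..T₃: k=1: 0+8740+27·23·20=21160; k=2: 11799+0+27·19·20=22059 → min 21160 | T₂..T₄: k=2: 0+4180+23·19·11=8987; k=3: 8740+0+23·20·11=13800 → min 8987 | T₃..T₅: k=3: 0+5060+19·20·23=13800; k=4: 4180+0+19·11·23=8987 → min 8987.
Length 4: T₁..T₄: k=1: 0+8987+27·23·11=15818; k=2: 11799+4180+27·19·11=21622; k=3: 21160+0+27·20·11=27100 → min 15818 | T₂..T₅: k=2: 0+8987+23·19·23=19038; k=3: 8740+5060+23·20·23=24380; k=4: 8987+0+23·11·23=14806 → min 14806.
Length 5: T₁..T₅: k=1: 0+14806+27·23·23=29089; k=2: 11799+8987+27·19·23=32585; k=3: 21160+5060+27·20·23=38640; k=4: 15818+0+27·11·23=22649 → min 22649.
Optimal parenthesization: ((T₁ × (T₂ × (T₃ × T₄))) × T₅) with cost 22649.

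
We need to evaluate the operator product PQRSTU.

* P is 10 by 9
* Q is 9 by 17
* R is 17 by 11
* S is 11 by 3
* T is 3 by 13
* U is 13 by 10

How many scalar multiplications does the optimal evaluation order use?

Adjacent pairs: PQ = 10·9·17 = 1530; QR = 9·17·11 = 1683; RS = 17·11·3 = 561; ST = 11·3·13 = 429; TU = 3·13·10 = 390.
Length 3: P..R: k=1: 0+1683+10·9·11=2673; k=2: 1530+0+10·17·11=3400 → min 2673 | Q..S: k=2: 0+561+9·17·3=1020; k=3: 1683+0+9·11·3=1980 → min 1020 | R..T: k=3: 0+429+17·11·13=2860; k=4: 561+0+17·3·13=1224 → min 1224 | S..U: k=4: 0+390+11·3·10=720; k=5: 429+0+11·13·10=1859 → min 720.
Length 4: P..S: k=1: 0+1020+10·9·3=1290; k=2: 1530+561+10·17·3=2601; k=3: 2673+0+10·11·3=3003 → min 1290 | Q..T: k=2: 0+1224+9·17·13=3213; k=3: 1683+429+9·11·13=3399; k=4: 1020+0+9·3·13=1371 → min 1371 | R..U: k=3: 0+720+17·11·10=2590; k=4: 561+390+17·3·10=1461; k=5: 1224+0+17·13·10=3434 → min 1461.
Length 5: P..T: k=1: 0+1371+10·9·13=2541; k=2: 1530+1224+10·17·13=4964; k=3: 2673+429+10·11·13=4532; k=4: 1290+0+10·3·13=1680 → min 1680 | Q..U: k=2: 0+1461+9·17·10=2991; k=3: 1683+720+9·11·10=3393; k=4: 1020+390+9·3·10=1680; k=5: 1371+0+9·13·10=2541 → min 1680.
Length 6: P..U: k=1: 0+1680+10·9·10=2580; k=2: 1530+1461+10·17·10=4691; k=3: 2673+720+10·11·10=4493; k=4: 1290+390+10·3·10=1980; k=5: 1680+0+10·13·10=2980 → min 1980.
Optimal order: ((P(Q(RS)))(TU)) with cost 1980.

1980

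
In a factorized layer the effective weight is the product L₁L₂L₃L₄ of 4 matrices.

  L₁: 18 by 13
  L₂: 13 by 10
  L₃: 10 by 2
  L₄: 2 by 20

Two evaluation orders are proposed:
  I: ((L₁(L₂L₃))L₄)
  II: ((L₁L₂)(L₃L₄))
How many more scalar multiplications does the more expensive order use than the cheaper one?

4892

Order I = ((L₁(L₂L₃))L₄): (L₂L₃): 13×10 by 10×2 → 13×2, cost 13·10·2 = 260; (L₁(L₂L₃)): 18×13 by 13×2 → 18×2, cost 18·13·2 = 468; cumulative 728; ((L₁(L₂L₃))L₄): 18×2 by 2×20 → 18×20, cost 18·2·20 = 720; cumulative 1448. Total 1448.
Order II = ((L₁L₂)(L₃L₄)): (L₁L₂): 18×13 by 13×10 → 18×10, cost 18·13·10 = 2340; (L₃L₄): 10×2 by 2×20 → 10×20, cost 10·2·20 = 400; ((L₁L₂)(L₃L₄)): 18×10 by 10×20 → 18×20, cost 18·10·20 = 3600; cumulative 6340. Total 6340.
Difference: |1448 − 6340| = 4892.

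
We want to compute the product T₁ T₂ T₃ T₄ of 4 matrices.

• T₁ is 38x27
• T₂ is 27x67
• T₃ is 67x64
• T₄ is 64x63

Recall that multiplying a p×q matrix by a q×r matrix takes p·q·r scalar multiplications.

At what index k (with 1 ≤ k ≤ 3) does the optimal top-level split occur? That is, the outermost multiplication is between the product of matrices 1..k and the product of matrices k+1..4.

1

Adjacent pairs: T₁T₂ = 38·27·67 = 68742; T₂T₃ = 27·67·64 = 115776; T₃T₄ = 67·64·63 = 270144.
Length 3: T₁..T₃: k=1: 0+115776+38·27·64=181440; k=2: 68742+0+38·67·64=231686 → min 181440 | T₂..T₄: k=2: 0+270144+27·67·63=384111; k=3: 115776+0+27·64·63=224640 → min 224640.
Top-level splits: k=1: (T₁..T₁)·(T₂..T₄) → 0+224640+38·27·63 = 289278; k=2: (T₁..T₂)·(T₃..T₄) → 68742+270144+38·67·63 = 499284; k=3: (T₁..T₃)·(T₄..T₄) → 181440+0+38·64·63 = 334656.
Best split is after T₁, i.e. k = 1.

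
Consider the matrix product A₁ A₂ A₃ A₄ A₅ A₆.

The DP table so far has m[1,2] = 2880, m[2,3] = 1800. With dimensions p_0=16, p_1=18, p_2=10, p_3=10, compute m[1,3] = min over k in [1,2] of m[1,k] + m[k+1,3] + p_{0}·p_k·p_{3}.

m[1,3] = min over k∈[1,2] of m[1,k]+m[k+1,3]+p_{0}·p_k·p_{3}.
k=1: 0 + 1800 + 16·18·10 = 4680; k=2: 2880 + 0 + 16·10·10 = 4480.
Minimum: 4480 at k=2.

4480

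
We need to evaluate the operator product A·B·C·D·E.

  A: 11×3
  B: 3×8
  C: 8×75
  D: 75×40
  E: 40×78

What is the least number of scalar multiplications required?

Adjacent pairs: AB = 11·3·8 = 264; BC = 3·8·75 = 1800; CD = 8·75·40 = 24000; DE = 75·40·78 = 234000.
Length 3: A..C: k=1: 0+1800+11·3·75=4275; k=2: 264+0+11·8·75=6864 → min 4275 | B..D: k=2: 0+24000+3·8·40=24960; k=3: 1800+0+3·75·40=10800 → min 10800 | C..E: k=3: 0+234000+8·75·78=280800; k=4: 24000+0+8·40·78=48960 → min 48960.
Length 4: A..D: k=1: 0+10800+11·3·40=12120; k=2: 264+24000+11·8·40=27784; k=3: 4275+0+11·75·40=37275 → min 12120 | B..E: k=2: 0+48960+3·8·78=50832; k=3: 1800+234000+3·75·78=253350; k=4: 10800+0+3·40·78=20160 → min 20160.
Length 5: A..E: k=1: 0+20160+11·3·78=22734; k=2: 264+48960+11·8·78=56088; k=3: 4275+234000+11·75·78=302625; k=4: 12120+0+11·40·78=46440 → min 22734.
Optimal order: (A·(((B·C)·D)·E)) with cost 22734.

22734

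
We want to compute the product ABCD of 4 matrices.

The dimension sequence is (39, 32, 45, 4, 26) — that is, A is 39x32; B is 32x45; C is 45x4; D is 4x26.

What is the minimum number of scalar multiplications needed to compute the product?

14808

Adjacent pairs: AB = 39·32·45 = 56160; BC = 32·45·4 = 5760; CD = 45·4·26 = 4680.
Length 3: A..C: k=1: 0+5760+39·32·4=10752; k=2: 56160+0+39·45·4=63180 → min 10752 | B..D: k=2: 0+4680+32·45·26=42120; k=3: 5760+0+32·4·26=9088 → min 9088.
Length 4: A..D: k=1: 0+9088+39·32·26=41536; k=2: 56160+4680+39·45·26=106470; k=3: 10752+0+39·4·26=14808 → min 14808.
Optimal order: ((A(BC))D) with cost 14808.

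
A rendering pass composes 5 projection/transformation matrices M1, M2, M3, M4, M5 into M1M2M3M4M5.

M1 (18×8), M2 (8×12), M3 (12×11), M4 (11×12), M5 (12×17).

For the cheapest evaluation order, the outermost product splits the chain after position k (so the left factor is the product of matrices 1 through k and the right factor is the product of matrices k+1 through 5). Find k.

Adjacent pairs: M1M2 = 18·8·12 = 1728; M2M3 = 8·12·11 = 1056; M3M4 = 12·11·12 = 1584; M4M5 = 11·12·17 = 2244.
Length 3: M1..M3: k=1: 0+1056+18·8·11=2640; k=2: 1728+0+18·12·11=4104 → min 2640 | M2..M4: k=2: 0+1584+8·12·12=2736; k=3: 1056+0+8·11·12=2112 → min 2112 | M3..M5: k=3: 0+2244+12·11·17=4488; k=4: 1584+0+12·12·17=4032 → min 4032.
Length 4: M1..M4: k=1: 0+2112+18·8·12=3840; k=2: 1728+1584+18·12·12=5904; k=3: 2640+0+18·11·12=5016 → min 3840 | M2..M5: k=2: 0+4032+8·12·17=5664; k=3: 1056+2244+8·11·17=4796; k=4: 2112+0+8·12·17=3744 → min 3744.
Top-level splits: k=1: (M1..M1)·(M2..M5) → 0+3744+18·8·17 = 6192; k=2: (M1..M2)·(M3..M5) → 1728+4032+18·12·17 = 9432; k=3: (M1..M3)·(M4..M5) → 2640+2244+18·11·17 = 8250; k=4: (M1..M4)·(M5..M5) → 3840+0+18·12·17 = 7512.
Best split is after M1, i.e. k = 1.

1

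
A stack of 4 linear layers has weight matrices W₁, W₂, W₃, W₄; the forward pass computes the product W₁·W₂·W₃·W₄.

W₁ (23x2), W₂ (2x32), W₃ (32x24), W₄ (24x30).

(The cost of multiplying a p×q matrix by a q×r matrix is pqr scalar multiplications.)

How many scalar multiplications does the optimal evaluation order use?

4356

Adjacent pairs: W₁W₂ = 23·2·32 = 1472; W₂W₃ = 2·32·24 = 1536; W₃W₄ = 32·24·30 = 23040.
Length 3: W₁..W₃: k=1: 0+1536+23·2·24=2640; k=2: 1472+0+23·32·24=19136 → min 2640 | W₂..W₄: k=2: 0+23040+2·32·30=24960; k=3: 1536+0+2·24·30=2976 → min 2976.
Length 4: W₁..W₄: k=1: 0+2976+23·2·30=4356; k=2: 1472+23040+23·32·30=46592; k=3: 2640+0+23·24·30=19200 → min 4356.
Optimal order: (W₁·((W₂·W₃)·W₄)) with cost 4356.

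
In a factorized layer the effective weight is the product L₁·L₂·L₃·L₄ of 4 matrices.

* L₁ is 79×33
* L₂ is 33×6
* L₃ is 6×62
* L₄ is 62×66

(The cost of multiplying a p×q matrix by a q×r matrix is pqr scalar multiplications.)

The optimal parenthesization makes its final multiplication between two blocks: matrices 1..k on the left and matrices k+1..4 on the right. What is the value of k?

2

Adjacent pairs: L₁L₂ = 79·33·6 = 15642; L₂L₃ = 33·6·62 = 12276; L₃L₄ = 6·62·66 = 24552.
Length 3: L₁..L₃: k=1: 0+12276+79·33·62=173910; k=2: 15642+0+79·6·62=45030 → min 45030 | L₂..L₄: k=2: 0+24552+33·6·66=37620; k=3: 12276+0+33·62·66=147312 → min 37620.
Top-level splits: k=1: (L₁..L₁)·(L₂..L₄) → 0+37620+79·33·66 = 209682; k=2: (L₁..L₂)·(L₃..L₄) → 15642+24552+79·6·66 = 71478; k=3: (L₁..L₃)·(L₄..L₄) → 45030+0+79·62·66 = 368298.
Best split is after L₂, i.e. k = 2.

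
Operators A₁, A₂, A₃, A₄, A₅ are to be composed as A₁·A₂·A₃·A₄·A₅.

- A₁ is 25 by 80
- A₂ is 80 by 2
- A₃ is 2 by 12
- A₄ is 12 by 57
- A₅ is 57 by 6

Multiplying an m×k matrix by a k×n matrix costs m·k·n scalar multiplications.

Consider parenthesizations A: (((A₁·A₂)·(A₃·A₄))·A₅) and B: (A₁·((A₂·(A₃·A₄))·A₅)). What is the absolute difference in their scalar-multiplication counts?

33080

Order A = (((A₁·A₂)·(A₃·A₄))·A₅): (A₁·A₂): 25×80 by 80×2 → 25×2, cost 25·80·2 = 4000; (A₃·A₄): 2×12 by 12×57 → 2×57, cost 2·12·57 = 1368; ((A₁·A₂)·(A₃·A₄)): 25×2 by 2×57 → 25×57, cost 25·2·57 = 2850; cumulative 8218; (((A₁·A₂)·(A₃·A₄))·A₅): 25×57 by 57×6 → 25×6, cost 25·57·6 = 8550; cumulative 16768. Total 16768.
Order B = (A₁·((A₂·(A₃·A₄))·A₅)): (A₃·A₄): 2×12 by 12×57 → 2×57, cost 2·12·57 = 1368; (A₂·(A₃·A₄)): 80×2 by 2×57 → 80×57, cost 80·2·57 = 9120; cumulative 10488; ((A₂·(A₃·A₄))·A₅): 80×57 by 57×6 → 80×6, cost 80·57·6 = 27360; cumulative 37848; (A₁·((A₂·(A₃·A₄))·A₅)): 25×80 by 80×6 → 25×6, cost 25·80·6 = 12000; cumulative 49848. Total 49848.
Difference: |16768 − 49848| = 33080.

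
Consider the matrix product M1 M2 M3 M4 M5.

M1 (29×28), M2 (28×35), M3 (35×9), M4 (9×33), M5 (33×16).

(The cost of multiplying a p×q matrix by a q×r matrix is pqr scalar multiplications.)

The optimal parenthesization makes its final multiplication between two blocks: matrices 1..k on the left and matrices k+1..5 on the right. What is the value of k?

3

Adjacent pairs: M1M2 = 29·28·35 = 28420; M2M3 = 28·35·9 = 8820; M3M4 = 35·9·33 = 10395; M4M5 = 9·33·16 = 4752.
Length 3: M1..M3: k=1: 0+8820+29·28·9=16128; k=2: 28420+0+29·35·9=37555 → min 16128 | M2..M4: k=2: 0+10395+28·35·33=42735; k=3: 8820+0+28·9·33=17136 → min 17136 | M3..M5: k=3: 0+4752+35·9·16=9792; k=4: 10395+0+35·33·16=28875 → min 9792.
Length 4: M1..M4: k=1: 0+17136+29·28·33=43932; k=2: 28420+10395+29·35·33=72310; k=3: 16128+0+29·9·33=24741 → min 24741 | M2..M5: k=2: 0+9792+28·35·16=25472; k=3: 8820+4752+28·9·16=17604; k=4: 17136+0+28·33·16=31920 → min 17604.
Top-level splits: k=1: (M1..M1)·(M2..M5) → 0+17604+29·28·16 = 30596; k=2: (M1..M2)·(M3..M5) → 28420+9792+29·35·16 = 54452; k=3: (M1..M3)·(M4..M5) → 16128+4752+29·9·16 = 25056; k=4: (M1..M4)·(M5..M5) → 24741+0+29·33·16 = 40053.
Best split is after M3, i.e. k = 3.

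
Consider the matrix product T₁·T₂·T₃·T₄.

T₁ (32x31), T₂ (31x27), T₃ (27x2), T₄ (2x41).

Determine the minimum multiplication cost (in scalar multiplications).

6282

Adjacent pairs: T₁T₂ = 32·31·27 = 26784; T₂T₃ = 31·27·2 = 1674; T₃T₄ = 27·2·41 = 2214.
Length 3: T₁..T₃: k=1: 0+1674+32·31·2=3658; k=2: 26784+0+32·27·2=28512 → min 3658 | T₂..T₄: k=2: 0+2214+31·27·41=36531; k=3: 1674+0+31·2·41=4216 → min 4216.
Length 4: T₁..T₄: k=1: 0+4216+32·31·41=44888; k=2: 26784+2214+32·27·41=64422; k=3: 3658+0+32·2·41=6282 → min 6282.
Optimal order: ((T₁·(T₂·T₃))·T₄) with cost 6282.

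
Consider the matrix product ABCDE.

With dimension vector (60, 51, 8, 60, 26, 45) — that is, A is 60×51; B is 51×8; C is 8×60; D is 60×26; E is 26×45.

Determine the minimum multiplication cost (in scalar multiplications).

Adjacent pairs: AB = 60·51·8 = 24480; BC = 51·8·60 = 24480; CD = 8·60·26 = 12480; DE = 60·26·45 = 70200.
Length 3: A..C: k=1: 0+24480+60·51·60=208080; k=2: 24480+0+60·8·60=53280 → min 53280 | B..D: k=2: 0+12480+51·8·26=23088; k=3: 24480+0+51·60·26=104040 → min 23088 | C..E: k=3: 0+70200+8·60·45=91800; k=4: 12480+0+8·26·45=21840 → min 21840.
Length 4: A..D: k=1: 0+23088+60·51·26=102648; k=2: 24480+12480+60·8·26=49440; k=3: 53280+0+60·60·26=146880 → min 49440 | B..E: k=2: 0+21840+51·8·45=40200; k=3: 24480+70200+51·60·45=232380; k=4: 23088+0+51·26·45=82758 → min 40200.
Length 5: A..E: k=1: 0+40200+60·51·45=177900; k=2: 24480+21840+60·8·45=67920; k=3: 53280+70200+60·60·45=285480; k=4: 49440+0+60·26·45=119640 → min 67920.
Optimal order: ((AB)((CD)E)) with cost 67920.

67920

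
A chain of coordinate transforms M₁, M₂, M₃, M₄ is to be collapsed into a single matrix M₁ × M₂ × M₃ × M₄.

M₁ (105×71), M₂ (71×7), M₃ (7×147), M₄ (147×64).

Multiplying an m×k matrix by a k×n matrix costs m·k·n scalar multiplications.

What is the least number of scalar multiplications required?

Adjacent pairs: M₁M₂ = 105·71·7 = 52185; M₂M₃ = 71·7·147 = 73059; M₃M₄ = 7·147·64 = 65856.
Length 3: M₁..M₃: k=1: 0+73059+105·71·147=1168944; k=2: 52185+0+105·7·147=160230 → min 160230 | M₂..M₄: k=2: 0+65856+71·7·64=97664; k=3: 73059+0+71·147·64=741027 → min 97664.
Length 4: M₁..M₄: k=1: 0+97664+105·71·64=574784; k=2: 52185+65856+105·7·64=165081; k=3: 160230+0+105·147·64=1148070 → min 165081.
Optimal order: ((M₁ × M₂) × (M₃ × M₄)) with cost 165081.

165081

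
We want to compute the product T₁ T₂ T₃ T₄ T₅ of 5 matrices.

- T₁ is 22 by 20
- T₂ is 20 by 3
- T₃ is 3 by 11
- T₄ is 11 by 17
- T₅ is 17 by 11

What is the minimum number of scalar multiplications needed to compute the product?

3168

Adjacent pairs: T₁T₂ = 22·20·3 = 1320; T₂T₃ = 20·3·11 = 660; T₃T₄ = 3·11·17 = 561; T₄T₅ = 11·17·11 = 2057.
Length 3: T₁..T₃: k=1: 0+660+22·20·11=5500; k=2: 1320+0+22·3·11=2046 → min 2046 | T₂..T₄: k=2: 0+561+20·3·17=1581; k=3: 660+0+20·11·17=4400 → min 1581 | T₃..T₅: k=3: 0+2057+3·11·11=2420; k=4: 561+0+3·17·11=1122 → min 1122.
Length 4: T₁..T₄: k=1: 0+1581+22·20·17=9061; k=2: 1320+561+22·3·17=3003; k=3: 2046+0+22·11·17=6160 → min 3003 | T₂..T₅: k=2: 0+1122+20·3·11=1782; k=3: 660+2057+20·11·11=5137; k=4: 1581+0+20·17·11=5321 → min 1782.
Length 5: T₁..T₅: k=1: 0+1782+22·20·11=6622; k=2: 1320+1122+22·3·11=3168; k=3: 2046+2057+22·11·11=6765; k=4: 3003+0+22·17·11=7117 → min 3168.
Optimal order: ((T₁ T₂) ((T₃ T₄) T₅)) with cost 3168.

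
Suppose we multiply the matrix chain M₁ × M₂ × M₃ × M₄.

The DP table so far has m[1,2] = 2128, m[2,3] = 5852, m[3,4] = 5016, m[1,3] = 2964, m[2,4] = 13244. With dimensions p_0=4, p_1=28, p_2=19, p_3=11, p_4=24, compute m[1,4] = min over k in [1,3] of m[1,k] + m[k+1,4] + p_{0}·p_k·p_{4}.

4020

m[1,4] = min over k∈[1,3] of m[1,k]+m[k+1,4]+p_{0}·p_k·p_{4}.
k=1: 0 + 13244 + 4·28·24 = 15932; k=2: 2128 + 5016 + 4·19·24 = 8968; k=3: 2964 + 0 + 4·11·24 = 4020.
Minimum: 4020 at k=3.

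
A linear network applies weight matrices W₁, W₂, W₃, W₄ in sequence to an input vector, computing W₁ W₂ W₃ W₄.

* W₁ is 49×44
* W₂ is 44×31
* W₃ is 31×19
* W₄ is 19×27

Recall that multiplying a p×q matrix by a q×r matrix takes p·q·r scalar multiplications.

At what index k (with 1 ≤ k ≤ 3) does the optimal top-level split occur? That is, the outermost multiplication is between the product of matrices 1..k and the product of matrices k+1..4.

Adjacent pairs: W₁W₂ = 49·44·31 = 66836; W₂W₃ = 44·31·19 = 25916; W₃W₄ = 31·19·27 = 15903.
Length 3: W₁..W₃: k=1: 0+25916+49·44·19=66880; k=2: 66836+0+49·31·19=95697 → min 66880 | W₂..W₄: k=2: 0+15903+44·31·27=52731; k=3: 25916+0+44·19·27=48488 → min 48488.
Top-level splits: k=1: (W₁..W₁)·(W₂..W₄) → 0+48488+49·44·27 = 106700; k=2: (W₁..W₂)·(W₃..W₄) → 66836+15903+49·31·27 = 123752; k=3: (W₁..W₃)·(W₄..W₄) → 66880+0+49·19·27 = 92017.
Best split is after W₃, i.e. k = 3.

3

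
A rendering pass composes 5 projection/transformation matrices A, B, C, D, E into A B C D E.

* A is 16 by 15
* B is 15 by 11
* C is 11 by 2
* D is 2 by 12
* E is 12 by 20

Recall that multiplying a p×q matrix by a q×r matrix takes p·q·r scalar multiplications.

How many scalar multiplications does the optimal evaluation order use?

1930

Adjacent pairs: AB = 16·15·11 = 2640; BC = 15·11·2 = 330; CD = 11·2·12 = 264; DE = 2·12·20 = 480.
Length 3: A..C: k=1: 0+330+16·15·2=810; k=2: 2640+0+16·11·2=2992 → min 810 | B..D: k=2: 0+264+15·11·12=2244; k=3: 330+0+15·2·12=690 → min 690 | C..E: k=3: 0+480+11·2·20=920; k=4: 264+0+11·12·20=2904 → min 920.
Length 4: A..D: k=1: 0+690+16·15·12=3570; k=2: 2640+264+16·11·12=5016; k=3: 810+0+16·2·12=1194 → min 1194 | B..E: k=2: 0+920+15·11·20=4220; k=3: 330+480+15·2·20=1410; k=4: 690+0+15·12·20=4290 → min 1410.
Length 5: A..E: k=1: 0+1410+16·15·20=6210; k=2: 2640+920+16·11·20=7080; k=3: 810+480+16·2·20=1930; k=4: 1194+0+16·12·20=5034 → min 1930.
Optimal order: ((A (B C)) (D E)) with cost 1930.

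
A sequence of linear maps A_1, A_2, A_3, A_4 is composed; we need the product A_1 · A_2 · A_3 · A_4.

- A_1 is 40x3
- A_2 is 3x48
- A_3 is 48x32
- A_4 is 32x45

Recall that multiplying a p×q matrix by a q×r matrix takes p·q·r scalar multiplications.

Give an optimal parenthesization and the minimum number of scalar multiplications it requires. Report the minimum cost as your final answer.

14328

Adjacent pairs: A_1A_2 = 40·3·48 = 5760; A_2A_3 = 3·48·32 = 4608; A_3A_4 = 48·32·45 = 69120.
Length 3: A_1..A_3: k=1: 0+4608+40·3·32=8448; k=2: 5760+0+40·48·32=67200 → min 8448 | A_2..A_4: k=2: 0+69120+3·48·45=75600; k=3: 4608+0+3·32·45=8928 → min 8928.
Length 4: A_1..A_4: k=1: 0+8928+40·3·45=14328; k=2: 5760+69120+40·48·45=161280; k=3: 8448+0+40·32·45=66048 → min 14328.
Optimal parenthesization: (A_1 · ((A_2 · A_3) · A_4)) with cost 14328.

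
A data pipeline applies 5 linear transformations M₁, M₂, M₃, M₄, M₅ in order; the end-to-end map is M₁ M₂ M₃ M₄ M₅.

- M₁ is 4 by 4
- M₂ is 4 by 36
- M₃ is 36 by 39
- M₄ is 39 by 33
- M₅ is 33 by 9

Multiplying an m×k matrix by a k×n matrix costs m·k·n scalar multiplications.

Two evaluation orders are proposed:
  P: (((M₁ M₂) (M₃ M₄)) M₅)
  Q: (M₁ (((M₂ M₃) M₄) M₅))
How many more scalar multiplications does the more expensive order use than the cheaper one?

Order P = (((M₁ M₂) (M₃ M₄)) M₅): (M₁ M₂): 4×4 by 4×36 → 4×36, cost 4·4·36 = 576; (M₃ M₄): 36×39 by 39×33 → 36×33, cost 36·39·33 = 46332; ((M₁ M₂) (M₃ M₄)): 4×36 by 36×33 → 4×33, cost 4·36·33 = 4752; cumulative 51660; (((M₁ M₂) (M₃ M₄)) M₅): 4×33 by 33×9 → 4×9, cost 4·33·9 = 1188; cumulative 52848. Total 52848.
Order Q = (M₁ (((M₂ M₃) M₄) M₅)): (M₂ M₃): 4×36 by 36×39 → 4×39, cost 4·36·39 = 5616; ((M₂ M₃) M₄): 4×39 by 39×33 → 4×33, cost 4·39·33 = 5148; cumulative 10764; (((M₂ M₃) M₄) M₅): 4×33 by 33×9 → 4×9, cost 4·33·9 = 1188; cumulative 11952; (M₁ (((M₂ M₃) M₄) M₅)): 4×4 by 4×9 → 4×9, cost 4·4·9 = 144; cumulative 12096. Total 12096.
Difference: |52848 − 12096| = 40752.

40752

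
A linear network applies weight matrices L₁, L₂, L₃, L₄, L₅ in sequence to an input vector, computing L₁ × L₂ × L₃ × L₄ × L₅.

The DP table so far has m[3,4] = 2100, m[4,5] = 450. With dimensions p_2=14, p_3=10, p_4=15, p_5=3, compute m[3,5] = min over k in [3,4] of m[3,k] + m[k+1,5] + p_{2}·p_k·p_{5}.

870

m[3,5] = min over k∈[3,4] of m[3,k]+m[k+1,5]+p_{2}·p_k·p_{5}.
k=3: 0 + 450 + 14·10·3 = 870; k=4: 2100 + 0 + 14·15·3 = 2730.
Minimum: 870 at k=3.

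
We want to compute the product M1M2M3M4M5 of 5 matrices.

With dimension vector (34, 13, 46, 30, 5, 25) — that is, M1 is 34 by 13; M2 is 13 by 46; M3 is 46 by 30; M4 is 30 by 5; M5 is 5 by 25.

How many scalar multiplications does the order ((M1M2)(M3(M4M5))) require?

(M1M2): 34×13 by 13×46 → 34×46, cost 34·13·46 = 20332
(M4M5): 30×5 by 5×25 → 30×25, cost 30·5·25 = 3750
(M3(M4M5)): 46×30 by 30×25 → 46×25, cost 46·30·25 = 34500; cumulative 38250
((M1M2)(M3(M4M5))): 34×46 by 46×25 → 34×25, cost 34·46·25 = 39100; cumulative 97682
Total: 97682 scalar multiplications.

97682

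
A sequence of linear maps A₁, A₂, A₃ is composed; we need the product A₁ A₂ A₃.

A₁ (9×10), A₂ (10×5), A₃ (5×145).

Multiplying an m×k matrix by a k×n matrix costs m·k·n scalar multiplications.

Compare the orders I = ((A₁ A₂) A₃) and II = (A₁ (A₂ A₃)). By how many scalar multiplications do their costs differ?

Order I = ((A₁ A₂) A₃): (A₁ A₂): 9×10 by 10×5 → 9×5, cost 9·10·5 = 450; ((A₁ A₂) A₃): 9×5 by 5×145 → 9×145, cost 9·5·145 = 6525; cumulative 6975. Total 6975.
Order II = (A₁ (A₂ A₃)): (A₂ A₃): 10×5 by 5×145 → 10×145, cost 10·5·145 = 7250; (A₁ (A₂ A₃)): 9×10 by 10×145 → 9×145, cost 9·10·145 = 13050; cumulative 20300. Total 20300.
Difference: |6975 − 20300| = 13325.

13325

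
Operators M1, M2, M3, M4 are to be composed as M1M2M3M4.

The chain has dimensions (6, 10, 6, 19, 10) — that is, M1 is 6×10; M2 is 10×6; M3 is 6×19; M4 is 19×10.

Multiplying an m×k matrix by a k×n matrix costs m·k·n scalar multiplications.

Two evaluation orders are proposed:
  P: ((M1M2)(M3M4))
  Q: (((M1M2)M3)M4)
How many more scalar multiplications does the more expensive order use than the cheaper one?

Order P = ((M1M2)(M3M4)): (M1M2): 6×10 by 10×6 → 6×6, cost 6·10·6 = 360; (M3M4): 6×19 by 19×10 → 6×10, cost 6·19·10 = 1140; ((M1M2)(M3M4)): 6×6 by 6×10 → 6×10, cost 6·6·10 = 360; cumulative 1860. Total 1860.
Order Q = (((M1M2)M3)M4): (M1M2): 6×10 by 10×6 → 6×6, cost 6·10·6 = 360; ((M1M2)M3): 6×6 by 6×19 → 6×19, cost 6·6·19 = 684; cumulative 1044; (((M1M2)M3)M4): 6×19 by 19×10 → 6×10, cost 6·19·10 = 1140; cumulative 2184. Total 2184.
Difference: |1860 − 2184| = 324.

324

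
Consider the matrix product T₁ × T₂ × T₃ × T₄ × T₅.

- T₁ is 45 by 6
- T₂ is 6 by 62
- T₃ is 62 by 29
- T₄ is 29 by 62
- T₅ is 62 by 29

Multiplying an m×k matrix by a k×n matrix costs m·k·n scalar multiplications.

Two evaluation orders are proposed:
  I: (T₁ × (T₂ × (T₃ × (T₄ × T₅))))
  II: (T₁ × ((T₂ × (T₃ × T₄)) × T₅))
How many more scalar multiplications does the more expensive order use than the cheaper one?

Order I = (T₁ × (T₂ × (T₃ × (T₄ × T₅)))): (T₄ × T₅): 29×62 by 62×29 → 29×29, cost 29·62·29 = 52142; (T₃ × (T₄ × T₅)): 62×29 by 29×29 → 62×29, cost 62·29·29 = 52142; cumulative 104284; (T₂ × (T₃ × (T₄ × T₅))): 6×62 by 62×29 → 6×29, cost 6·62·29 = 10788; cumulative 115072; (T₁ × (T₂ × (T₃ × (T₄ × T₅)))): 45×6 by 6×29 → 45×29, cost 45·6·29 = 7830; cumulative 122902. Total 122902.
Order II = (T₁ × ((T₂ × (T₃ × T₄)) × T₅)): (T₃ × T₄): 62×29 by 29×62 → 62×62, cost 62·29·62 = 111476; (T₂ × (T₃ × T₄)): 6×62 by 62×62 → 6×62, cost 6·62·62 = 23064; cumulative 134540; ((T₂ × (T₃ × T₄)) × T₅): 6×62 by 62×29 → 6×29, cost 6·62·29 = 10788; cumulative 145328; (T₁ × ((T₂ × (T₃ × T₄)) × T₅)): 45×6 by 6×29 → 45×29, cost 45·6·29 = 7830; cumulative 153158. Total 153158.
Difference: |122902 − 153158| = 30256.

30256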